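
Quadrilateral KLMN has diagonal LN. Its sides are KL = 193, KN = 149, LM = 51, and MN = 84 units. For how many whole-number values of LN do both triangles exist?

From triangle KLN: 44 < LN < 342.
From triangle MLN: 33 < LN < 135.
Intersection: 44 < LN < 135, so integers 45 through 134: 90 values.

90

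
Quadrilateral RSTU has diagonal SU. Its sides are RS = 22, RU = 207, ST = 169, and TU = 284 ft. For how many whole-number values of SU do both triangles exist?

43

From triangle RSU: 185 < SU < 229.
From triangle TSU: 115 < SU < 453.
Intersection: 185 < SU < 229, so integers 186 through 228: 43 values.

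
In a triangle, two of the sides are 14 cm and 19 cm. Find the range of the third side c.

5 < c < 33 (cm)

By the triangle inequality, c must be less than 14 + 19 = 33 and greater than |14 − 19| = 5.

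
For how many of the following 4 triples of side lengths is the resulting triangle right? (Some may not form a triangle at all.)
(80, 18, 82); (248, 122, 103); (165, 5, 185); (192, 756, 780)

2

(80,18,82): 18²+80² = 6724 = 82² → right
(248,122,103): 103+122 ≤ 248, not a triangle
(165,5,185): 5+165 ≤ 185, not a triangle
(192,756,780): 192²+756² = 608400 = 780² → right
2 of the 4 are right.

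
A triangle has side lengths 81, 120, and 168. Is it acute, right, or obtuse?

Compare the square of the longest side to the sum of squares of the other two: 81² + 120² = 20961 < 28224 = 168².

obtuse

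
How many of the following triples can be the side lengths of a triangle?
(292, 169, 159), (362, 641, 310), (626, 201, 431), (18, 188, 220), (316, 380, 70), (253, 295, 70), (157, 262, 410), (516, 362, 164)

(159,169,292): 159+169 > 292 → valid
(310,362,641): 310+362 > 641 → valid
(201,431,626): 201+431 > 626 → valid
(18,188,220): 18+188 ≤ 220 → not valid
(70,316,380): 70+316 > 380 → valid
(70,253,295): 70+253 > 295 → valid
(157,262,410): 157+262 > 410 → valid
(164,362,516): 164+362 > 516 → valid
7 of the 8 triples form a triangle.

7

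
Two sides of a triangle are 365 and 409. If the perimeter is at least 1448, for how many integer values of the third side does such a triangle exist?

Triangle inequality: 44 < x < 774. Perimeter ≥ 1448 gives x ≥ 1448 − 365 − 409 = 674.
So 674 ≤ x < 774; integers 674 through 773: 100 values.

100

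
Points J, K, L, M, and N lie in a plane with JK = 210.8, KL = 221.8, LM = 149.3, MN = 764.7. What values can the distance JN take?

The maximum is all hops collinear in one direction: 210.8 + 221.8 + 149.3 + 764.7 = 1346.6.
The longest hop is 764.7; the others sum to 581.9. Folding the others back against it leaves at least 764.7 − 581.9 = 182.8.

182.8 ≤ JN ≤ 1346.6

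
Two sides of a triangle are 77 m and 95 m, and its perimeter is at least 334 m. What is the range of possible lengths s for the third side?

Triangle inequality alone gives 18 < s < 172.
The perimeter condition gives s ≥ 334 − 77 − 95 = 162.
Intersecting the two: 162 ≤ s < 172.

162 ≤ s < 172 m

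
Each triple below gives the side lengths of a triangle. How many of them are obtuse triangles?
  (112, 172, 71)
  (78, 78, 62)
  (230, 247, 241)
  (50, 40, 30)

1

(112,172,71): 71²+112² = 17585 < 29584 = 172² → obtuse
(78,78,62): 62²+78² = 9928 > 6084 = 78² → acute
(230,247,241): 230²+241² = 110981 > 61009 = 247² → acute
(50,40,30): 30²+40² = 2500 = 50² → right
1 of the 4 is obtuse.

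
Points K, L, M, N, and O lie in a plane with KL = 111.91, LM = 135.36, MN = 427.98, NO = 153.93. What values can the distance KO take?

The maximum is all hops collinear in one direction: 111.91 + 135.36 + 427.98 + 153.93 = 829.18.
The longest hop is 427.98; the others sum to 401.20. Folding the others back against it leaves at least 427.98 − 401.20 = 26.78.

26.78 ≤ KO ≤ 829.18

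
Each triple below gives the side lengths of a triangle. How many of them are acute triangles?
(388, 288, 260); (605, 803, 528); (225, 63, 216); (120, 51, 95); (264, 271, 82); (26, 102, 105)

2

(388,288,260): 260²+288² = 150544 = 388² → right
(605,803,528): 528²+605² = 644809 = 803² → right
(225,63,216): 63²+216² = 50625 = 225² → right
(120,51,95): 51²+95² = 11626 < 14400 = 120² → obtuse
(264,271,82): 82²+264² = 76420 > 73441 = 271² → acute
(26,102,105): 26²+102² = 11080 > 11025 = 105² → acute
2 of the 6 are acute.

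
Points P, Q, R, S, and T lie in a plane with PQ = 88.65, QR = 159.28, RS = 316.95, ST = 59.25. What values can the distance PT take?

9.77 ≤ PT ≤ 624.13

The maximum is all hops collinear in one direction: 88.65 + 159.28 + 316.95 + 59.25 = 624.13.
The longest hop is 316.95; the others sum to 307.18. Folding the others back against it leaves at least 316.95 − 307.18 = 9.77.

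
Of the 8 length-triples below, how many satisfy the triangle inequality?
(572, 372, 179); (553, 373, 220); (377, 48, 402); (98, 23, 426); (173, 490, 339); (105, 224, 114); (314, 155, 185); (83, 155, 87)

5

(179,372,572): 179+372 ≤ 572 → not valid
(220,373,553): 220+373 > 553 → valid
(48,377,402): 48+377 > 402 → valid
(23,98,426): 23+98 ≤ 426 → not valid
(173,339,490): 173+339 > 490 → valid
(105,114,224): 105+114 ≤ 224 → not valid
(155,185,314): 155+185 > 314 → valid
(83,87,155): 83+87 > 155 → valid
5 of the 8 triples form a triangle.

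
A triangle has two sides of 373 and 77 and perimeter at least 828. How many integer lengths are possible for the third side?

72

Triangle inequality: 296 < x < 450. Perimeter ≥ 828 gives x ≥ 828 − 373 − 77 = 378.
So 378 ≤ x < 450; integers 378 through 449: 72 values.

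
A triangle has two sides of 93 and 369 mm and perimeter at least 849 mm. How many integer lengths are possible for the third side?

Triangle inequality: 276 < x < 462. Perimeter ≥ 849 gives x ≥ 849 − 93 − 369 = 387.
So 387 ≤ x < 462; integers 387 through 461: 75 values.

75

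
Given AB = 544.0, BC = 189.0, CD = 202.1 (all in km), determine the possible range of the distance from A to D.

152.9 ≤ AD ≤ 935.1 km

The maximum is all hops collinear in one direction: 544.0 + 189.0 + 202.1 = 935.1.
The longest hop is 544.0; the others sum to 391.1. Folding the others back against it leaves at least 544.0 − 391.1 = 152.9.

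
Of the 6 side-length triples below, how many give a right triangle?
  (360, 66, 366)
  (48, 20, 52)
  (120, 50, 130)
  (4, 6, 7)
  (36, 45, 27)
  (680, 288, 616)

(360,66,366): 66²+360² = 133956 = 366² → right
(48,20,52): 20²+48² = 2704 = 52² → right
(120,50,130): 50²+120² = 16900 = 130² → right
(4,6,7): 4²+6² = 52 > 49 = 7² → acute
(36,45,27): 27²+36² = 2025 = 45² → right
(680,288,616): 288²+616² = 462400 = 680² → right
5 of the 6 are right.

5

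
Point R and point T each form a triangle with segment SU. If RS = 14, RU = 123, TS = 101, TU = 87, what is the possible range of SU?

109 < SU < 137

From triangle RSU: |14 − 123| < SU < 14 + 123, i.e. 109 < SU < 137.
From triangle TSU: 14 < SU < 188.
Both must hold, so SU lies in the intersection.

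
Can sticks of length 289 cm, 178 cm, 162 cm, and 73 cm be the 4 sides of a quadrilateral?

A quadrilateral exists iff every side is shorter than the sum of the others — equivalently, the longest side is less than the sum of the rest.
Longest side 289 < 413 (sum of the remaining 3), so yes.

Yes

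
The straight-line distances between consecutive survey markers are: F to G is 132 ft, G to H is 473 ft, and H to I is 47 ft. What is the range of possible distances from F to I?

The maximum is all hops collinear in one direction: 132 + 473 + 47 = 652.
The longest hop is 473; the others sum to 179. Folding the others back against it leaves at least 473 − 179 = 294.

294 ≤ FI ≤ 652 ft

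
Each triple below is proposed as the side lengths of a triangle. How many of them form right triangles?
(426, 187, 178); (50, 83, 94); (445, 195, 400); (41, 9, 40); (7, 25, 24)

(426,187,178): 178+187 ≤ 426, not a triangle
(50,83,94): 50²+83² = 9389 > 8836 = 94² → acute
(445,195,400): 195²+400² = 198025 = 445² → right
(41,9,40): 9²+40² = 1681 = 41² → right
(7,25,24): 7²+24² = 625 = 25² → right
3 of the 5 are right.

3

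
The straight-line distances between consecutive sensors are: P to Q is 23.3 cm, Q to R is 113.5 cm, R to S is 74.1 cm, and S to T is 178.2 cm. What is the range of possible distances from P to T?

0 ≤ PT ≤ 389.1 cm

The maximum is all hops collinear in one direction: 23.3 + 113.5 + 74.1 + 178.2 = 389.1.
The longest hop is 178.2; the others sum to 210.9. Since 178.2 ≤ 210.9, the path can fold back on itself completely, so the minimum distance is 0.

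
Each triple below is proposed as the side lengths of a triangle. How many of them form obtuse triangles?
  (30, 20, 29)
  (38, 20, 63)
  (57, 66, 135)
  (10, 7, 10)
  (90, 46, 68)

(30,20,29): 20²+29² = 1241 > 900 = 30² → acute
(38,20,63): 20+38 ≤ 63, not a triangle
(57,66,135): 57+66 ≤ 135, not a triangle
(10,7,10): 7²+10² = 149 > 100 = 10² → acute
(90,46,68): 46²+68² = 6740 < 8100 = 90² → obtuse
1 of the 5 is obtuse.

1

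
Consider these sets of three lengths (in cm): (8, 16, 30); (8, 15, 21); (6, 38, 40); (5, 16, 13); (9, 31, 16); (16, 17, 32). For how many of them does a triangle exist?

4

(8,16,30): 8+16 ≤ 30 → not valid
(8,15,21): 8+15 > 21 → valid
(6,38,40): 6+38 > 40 → valid
(5,13,16): 5+13 > 16 → valid
(9,16,31): 9+16 ≤ 31 → not valid
(16,17,32): 16+17 > 32 → valid
4 of the 6 triples form a triangle.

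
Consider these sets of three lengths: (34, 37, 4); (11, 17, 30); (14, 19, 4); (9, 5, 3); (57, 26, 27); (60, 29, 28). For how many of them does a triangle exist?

(4,34,37): 4+34 > 37 → valid
(11,17,30): 11+17 ≤ 30 → not valid
(4,14,19): 4+14 ≤ 19 → not valid
(3,5,9): 3+5 ≤ 9 → not valid
(26,27,57): 26+27 ≤ 57 → not valid
(28,29,60): 28+29 ≤ 60 → not valid
1 of the 6 triples forms a triangle.

1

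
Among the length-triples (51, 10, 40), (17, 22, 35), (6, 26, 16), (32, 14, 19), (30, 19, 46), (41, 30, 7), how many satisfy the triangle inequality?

3

(10,40,51): 10+40 ≤ 51 → not valid
(17,22,35): 17+22 > 35 → valid
(6,16,26): 6+16 ≤ 26 → not valid
(14,19,32): 14+19 > 32 → valid
(19,30,46): 19+30 > 46 → valid
(7,30,41): 7+30 ≤ 41 → not valid
3 of the 6 triples form a triangle.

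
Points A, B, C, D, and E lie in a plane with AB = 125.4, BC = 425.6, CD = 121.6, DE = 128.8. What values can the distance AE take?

The maximum is all hops collinear in one direction: 125.4 + 425.6 + 121.6 + 128.8 = 801.4.
The longest hop is 425.6; the others sum to 375.8. Folding the others back against it leaves at least 425.6 − 375.8 = 49.8.

49.8 ≤ AE ≤ 801.4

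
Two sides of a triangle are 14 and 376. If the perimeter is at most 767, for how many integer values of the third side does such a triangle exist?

15

Triangle inequality: 362 < x < 390. Perimeter ≤ 767 gives x ≤ 767 − 14 − 376 = 377.
So 362 < x ≤ 377; integers 363 through 377: 15 values.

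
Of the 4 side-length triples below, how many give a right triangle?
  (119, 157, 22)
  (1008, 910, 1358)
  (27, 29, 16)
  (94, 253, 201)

1

(119,157,22): 22+119 ≤ 157, not a triangle
(1008,910,1358): 910²+1008² = 1844164 = 1358² → right
(27,29,16): 16²+27² = 985 > 841 = 29² → acute
(94,253,201): 94²+201² = 49237 < 64009 = 253² → obtuse
1 of the 4 is right.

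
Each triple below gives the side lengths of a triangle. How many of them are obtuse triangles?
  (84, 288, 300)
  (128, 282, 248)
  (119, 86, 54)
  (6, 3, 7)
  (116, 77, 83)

(84,288,300): 84²+288² = 90000 = 300² → right
(128,282,248): 128²+248² = 77888 < 79524 = 282² → obtuse
(119,86,54): 54²+86² = 10312 < 14161 = 119² → obtuse
(6,3,7): 3²+6² = 45 < 49 = 7² → obtuse
(116,77,83): 77²+83² = 12818 < 13456 = 116² → obtuse
4 of the 5 are obtuse.

4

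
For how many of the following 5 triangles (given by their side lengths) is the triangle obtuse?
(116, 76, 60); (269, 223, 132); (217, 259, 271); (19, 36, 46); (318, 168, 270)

(116,76,60): 60²+76² = 9376 < 13456 = 116² → obtuse
(269,223,132): 132²+223² = 67153 < 72361 = 269² → obtuse
(217,259,271): 217²+259² = 114170 > 73441 = 271² → acute
(19,36,46): 19²+36² = 1657 < 2116 = 46² → obtuse
(318,168,270): 168²+270² = 101124 = 318² → right
3 of the 5 are obtuse.

3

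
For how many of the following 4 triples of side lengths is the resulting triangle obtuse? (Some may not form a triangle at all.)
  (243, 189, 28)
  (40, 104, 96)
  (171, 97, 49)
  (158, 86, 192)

1

(243,189,28): 28+189 ≤ 243, not a triangle
(40,104,96): 40²+96² = 10816 = 104² → right
(171,97,49): 49+97 ≤ 171, not a triangle
(158,86,192): 86²+158² = 32360 < 36864 = 192² → obtuse
1 of the 4 is obtuse.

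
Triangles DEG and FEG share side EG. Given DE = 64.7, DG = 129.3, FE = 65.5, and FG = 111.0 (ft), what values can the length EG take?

64.6 < EG < 176.5

From triangle DEG: |64.7 − 129.3| < EG < 64.7 + 129.3, i.e. 64.6 < EG < 194.0.
From triangle FEG: 45.5 < EG < 176.5.
Both must hold, so EG lies in the intersection.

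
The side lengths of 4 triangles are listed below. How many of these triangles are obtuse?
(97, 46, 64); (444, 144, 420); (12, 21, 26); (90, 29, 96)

(97,46,64): 46²+64² = 6212 < 9409 = 97² → obtuse
(444,144,420): 144²+420² = 197136 = 444² → right
(12,21,26): 12²+21² = 585 < 676 = 26² → obtuse
(90,29,96): 29²+90² = 8941 < 9216 = 96² → obtuse
3 of the 4 are obtuse.

3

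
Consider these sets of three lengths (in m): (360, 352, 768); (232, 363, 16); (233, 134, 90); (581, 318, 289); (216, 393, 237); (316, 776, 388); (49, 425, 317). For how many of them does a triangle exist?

2

(352,360,768): 352+360 ≤ 768 → not valid
(16,232,363): 16+232 ≤ 363 → not valid
(90,134,233): 90+134 ≤ 233 → not valid
(289,318,581): 289+318 > 581 → valid
(216,237,393): 216+237 > 393 → valid
(316,388,776): 316+388 ≤ 776 → not valid
(49,317,425): 49+317 ≤ 425 → not valid
2 of the 7 triples form a triangle.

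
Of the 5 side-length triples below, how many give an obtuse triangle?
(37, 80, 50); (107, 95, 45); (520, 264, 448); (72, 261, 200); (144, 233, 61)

(37,80,50): 37²+50² = 3869 < 6400 = 80² → obtuse
(107,95,45): 45²+95² = 11050 < 11449 = 107² → obtuse
(520,264,448): 264²+448² = 270400 = 520² → right
(72,261,200): 72²+200² = 45184 < 68121 = 261² → obtuse
(144,233,61): 61+144 ≤ 233, not a triangle
3 of the 5 are obtuse.

3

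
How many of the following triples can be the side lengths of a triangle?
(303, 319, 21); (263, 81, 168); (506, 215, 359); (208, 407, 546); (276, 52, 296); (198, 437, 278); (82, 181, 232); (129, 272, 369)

(21,303,319): 21+303 > 319 → valid
(81,168,263): 81+168 ≤ 263 → not valid
(215,359,506): 215+359 > 506 → valid
(208,407,546): 208+407 > 546 → valid
(52,276,296): 52+276 > 296 → valid
(198,278,437): 198+278 > 437 → valid
(82,181,232): 82+181 > 232 → valid
(129,272,369): 129+272 > 369 → valid
7 of the 8 triples form a triangle.

7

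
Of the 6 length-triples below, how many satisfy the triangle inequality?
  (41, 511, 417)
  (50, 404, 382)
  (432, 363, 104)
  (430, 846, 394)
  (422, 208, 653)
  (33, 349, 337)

(41,417,511): 41+417 ≤ 511 → not valid
(50,382,404): 50+382 > 404 → valid
(104,363,432): 104+363 > 432 → valid
(394,430,846): 394+430 ≤ 846 → not valid
(208,422,653): 208+422 ≤ 653 → not valid
(33,337,349): 33+337 > 349 → valid
3 of the 6 triples form a triangle.

3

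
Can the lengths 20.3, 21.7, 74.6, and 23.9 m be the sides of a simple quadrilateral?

No

For a quadrilateral, each side must be shorter than the sum of the others.
Here the longest side is 74.6, but the remaining 3 sides sum to only 65.9.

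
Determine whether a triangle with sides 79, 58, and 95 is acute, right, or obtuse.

Compare the square of the longest side to the sum of squares of the other two: 58² + 79² = 9605 > 9025 = 95².

acute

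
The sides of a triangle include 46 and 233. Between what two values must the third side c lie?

By the triangle inequality, c must be less than 46 + 233 = 279 and greater than |46 − 233| = 187.

187 < c < 279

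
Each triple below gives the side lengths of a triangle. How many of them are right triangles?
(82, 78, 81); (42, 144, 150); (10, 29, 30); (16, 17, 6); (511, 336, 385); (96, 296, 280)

(82,78,81): 78²+81² = 12645 > 6724 = 82² → acute
(42,144,150): 42²+144² = 22500 = 150² → right
(10,29,30): 10²+29² = 941 > 900 = 30² → acute
(16,17,6): 6²+16² = 292 > 289 = 17² → acute
(511,336,385): 336²+385² = 261121 = 511² → right
(96,296,280): 96²+280² = 87616 = 296² → right
3 of the 6 are right.

3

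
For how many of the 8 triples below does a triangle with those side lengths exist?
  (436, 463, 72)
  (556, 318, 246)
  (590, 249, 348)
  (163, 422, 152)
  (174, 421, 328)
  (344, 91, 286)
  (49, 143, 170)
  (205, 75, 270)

(72,436,463): 72+436 > 463 → valid
(246,318,556): 246+318 > 556 → valid
(249,348,590): 249+348 > 590 → valid
(152,163,422): 152+163 ≤ 422 → not valid
(174,328,421): 174+328 > 421 → valid
(91,286,344): 91+286 > 344 → valid
(49,143,170): 49+143 > 170 → valid
(75,205,270): 75+205 > 270 → valid
7 of the 8 triples form a triangle.

7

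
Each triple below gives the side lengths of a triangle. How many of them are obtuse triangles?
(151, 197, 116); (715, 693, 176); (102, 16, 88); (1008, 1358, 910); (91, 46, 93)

(151,197,116): 116²+151² = 36257 < 38809 = 197² → obtuse
(715,693,176): 176²+693² = 511225 = 715² → right
(102,16,88): 16²+88² = 8000 < 10404 = 102² → obtuse
(1008,1358,910): 910²+1008² = 1844164 = 1358² → right
(91,46,93): 46²+91² = 10397 > 8649 = 93² → acute
2 of the 5 are obtuse.

2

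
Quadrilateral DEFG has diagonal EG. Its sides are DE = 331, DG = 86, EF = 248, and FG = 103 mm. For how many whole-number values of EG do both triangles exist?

105

From triangle DEG: 245 < EG < 417.
From triangle FEG: 145 < EG < 351.
Intersection: 245 < EG < 351, so integers 246 through 350: 105 values.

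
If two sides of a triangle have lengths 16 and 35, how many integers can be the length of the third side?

The third side lies in the open interval (19, 51).
Integers from 20 to 50 inclusive: 50 − 20 + 1 = 31.

31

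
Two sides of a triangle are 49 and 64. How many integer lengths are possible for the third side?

97

The third side lies in the open interval (15, 113).
Integers from 16 to 112 inclusive: 112 − 16 + 1 = 97.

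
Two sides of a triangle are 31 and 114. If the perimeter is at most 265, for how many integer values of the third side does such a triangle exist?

Triangle inequality: 83 < x < 145. Perimeter ≤ 265 gives x ≤ 265 − 31 − 114 = 120.
So 83 < x ≤ 120; integers 84 through 120: 37 values.

37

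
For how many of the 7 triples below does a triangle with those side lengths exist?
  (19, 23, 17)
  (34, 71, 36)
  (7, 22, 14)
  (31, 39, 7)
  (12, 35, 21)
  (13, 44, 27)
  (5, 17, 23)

1

(17,19,23): 17+19 > 23 → valid
(34,36,71): 34+36 ≤ 71 → not valid
(7,14,22): 7+14 ≤ 22 → not valid
(7,31,39): 7+31 ≤ 39 → not valid
(12,21,35): 12+21 ≤ 35 → not valid
(13,27,44): 13+27 ≤ 44 → not valid
(5,17,23): 5+17 ≤ 23 → not valid
1 of the 7 triples forms a triangle.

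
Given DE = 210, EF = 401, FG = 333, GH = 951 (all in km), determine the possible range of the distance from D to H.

The maximum is all hops collinear in one direction: 210 + 401 + 333 + 951 = 1895.
The longest hop is 951; the others sum to 944. Folding the others back against it leaves at least 951 − 944 = 7.

7 ≤ DH ≤ 1895 km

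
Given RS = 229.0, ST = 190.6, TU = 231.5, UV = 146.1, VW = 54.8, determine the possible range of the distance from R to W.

The maximum is all hops collinear in one direction: 229.0 + 190.6 + 231.5 + 146.1 + 54.8 = 852.0.
The longest hop is 231.5; the others sum to 620.5. Since 231.5 ≤ 620.5, the path can fold back on itself completely, so the minimum distance is 0.

0 ≤ RW ≤ 852.0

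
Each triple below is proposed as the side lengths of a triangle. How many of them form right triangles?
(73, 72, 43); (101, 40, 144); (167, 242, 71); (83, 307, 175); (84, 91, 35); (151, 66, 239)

(73,72,43): 43²+72² = 7033 > 5329 = 73² → acute
(101,40,144): 40+101 ≤ 144, not a triangle
(167,242,71): 71+167 ≤ 242, not a triangle
(83,307,175): 83+175 ≤ 307, not a triangle
(84,91,35): 35²+84² = 8281 = 91² → right
(151,66,239): 66+151 ≤ 239, not a triangle
1 of the 6 is right.

1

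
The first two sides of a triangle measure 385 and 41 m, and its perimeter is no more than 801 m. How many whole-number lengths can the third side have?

Triangle inequality: 344 < x < 426. Perimeter ≤ 801 gives x ≤ 801 − 385 − 41 = 375.
So 344 < x ≤ 375; integers 345 through 375: 31 values.

31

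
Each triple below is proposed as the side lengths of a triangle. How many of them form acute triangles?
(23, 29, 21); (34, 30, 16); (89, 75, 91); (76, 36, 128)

(23,29,21): 21²+23² = 970 > 841 = 29² → acute
(34,30,16): 16²+30² = 1156 = 34² → right
(89,75,91): 75²+89² = 13546 > 8281 = 91² → acute
(76,36,128): 36+76 ≤ 128, not a triangle
2 of the 4 are acute.

2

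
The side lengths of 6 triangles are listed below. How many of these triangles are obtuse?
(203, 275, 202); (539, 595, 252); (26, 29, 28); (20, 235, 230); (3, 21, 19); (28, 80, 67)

3

(203,275,202): 202²+203² = 82013 > 75625 = 275² → acute
(539,595,252): 252²+539² = 354025 = 595² → right
(26,29,28): 26²+28² = 1460 > 841 = 29² → acute
(20,235,230): 20²+230² = 53300 < 55225 = 235² → obtuse
(3,21,19): 3²+19² = 370 < 441 = 21² → obtuse
(28,80,67): 28²+67² = 5273 < 6400 = 80² → obtuse
3 of the 6 are obtuse.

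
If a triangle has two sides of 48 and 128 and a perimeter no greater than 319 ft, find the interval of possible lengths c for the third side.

80 < c ≤ 143

Triangle inequality alone gives 80 < c < 176.
The perimeter condition gives c ≤ 319 − 48 − 128 = 143.
Intersecting the two: 80 < c ≤ 143.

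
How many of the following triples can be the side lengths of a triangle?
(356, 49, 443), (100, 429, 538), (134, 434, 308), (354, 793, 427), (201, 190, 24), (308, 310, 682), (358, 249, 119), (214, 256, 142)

4

(49,356,443): 49+356 ≤ 443 → not valid
(100,429,538): 100+429 ≤ 538 → not valid
(134,308,434): 134+308 > 434 → valid
(354,427,793): 354+427 ≤ 793 → not valid
(24,190,201): 24+190 > 201 → valid
(308,310,682): 308+310 ≤ 682 → not valid
(119,249,358): 119+249 > 358 → valid
(142,214,256): 142+214 > 256 → valid
4 of the 8 triples form a triangle.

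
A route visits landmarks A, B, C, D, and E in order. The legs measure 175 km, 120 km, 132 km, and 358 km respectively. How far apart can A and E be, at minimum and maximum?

The maximum is all hops collinear in one direction: 175 + 120 + 132 + 358 = 785.
The longest hop is 358; the others sum to 427. Since 358 ≤ 427, the path can fold back on itself completely, so the minimum distance is 0.

0 ≤ AE ≤ 785 km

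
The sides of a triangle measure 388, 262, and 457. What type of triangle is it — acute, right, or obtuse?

Compare the square of the longest side to the sum of squares of the other two: 262² + 388² = 219188 > 208849 = 457².

acute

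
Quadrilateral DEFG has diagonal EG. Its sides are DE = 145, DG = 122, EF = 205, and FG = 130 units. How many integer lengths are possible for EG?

191

From triangle DEG: 23 < EG < 267.
From triangle FEG: 75 < EG < 335.
Intersection: 75 < EG < 267, so integers 76 through 266: 191 values.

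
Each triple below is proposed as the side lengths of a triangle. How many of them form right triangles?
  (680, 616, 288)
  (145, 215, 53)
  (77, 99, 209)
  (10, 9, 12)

1

(680,616,288): 288²+616² = 462400 = 680² → right
(145,215,53): 53+145 ≤ 215, not a triangle
(77,99,209): 77+99 ≤ 209, not a triangle
(10,9,12): 9²+10² = 181 > 144 = 12² → acute
1 of the 4 is right.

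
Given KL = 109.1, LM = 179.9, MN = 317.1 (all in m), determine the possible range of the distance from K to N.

28.1 ≤ KN ≤ 606.1 m

The maximum is all hops collinear in one direction: 109.1 + 179.9 + 317.1 = 606.1.
The longest hop is 317.1; the others sum to 289.0. Folding the others back against it leaves at least 317.1 − 289.0 = 28.1.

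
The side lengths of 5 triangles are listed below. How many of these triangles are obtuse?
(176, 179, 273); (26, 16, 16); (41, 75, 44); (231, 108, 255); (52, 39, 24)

4

(176,179,273): 176²+179² = 63017 < 74529 = 273² → obtuse
(26,16,16): 16²+16² = 512 < 676 = 26² → obtuse
(41,75,44): 41²+44² = 3617 < 5625 = 75² → obtuse
(231,108,255): 108²+231² = 65025 = 255² → right
(52,39,24): 24²+39² = 2097 < 2704 = 52² → obtuse
4 of the 5 are obtuse.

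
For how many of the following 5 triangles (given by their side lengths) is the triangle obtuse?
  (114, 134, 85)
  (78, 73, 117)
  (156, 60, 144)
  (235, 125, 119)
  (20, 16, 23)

(114,134,85): 85²+114² = 20221 > 17956 = 134² → acute
(78,73,117): 73²+78² = 11413 < 13689 = 117² → obtuse
(156,60,144): 60²+144² = 24336 = 156² → right
(235,125,119): 119²+125² = 29786 < 55225 = 235² → obtuse
(20,16,23): 16²+20² = 656 > 529 = 23² → acute
2 of the 5 are obtuse.

2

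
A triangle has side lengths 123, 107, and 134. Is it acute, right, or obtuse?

Compare the square of the longest side to the sum of squares of the other two: 107² + 123² = 26578 > 17956 = 134².

acute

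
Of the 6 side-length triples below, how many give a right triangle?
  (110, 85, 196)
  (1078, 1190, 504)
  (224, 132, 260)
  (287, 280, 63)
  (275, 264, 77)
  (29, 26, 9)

4

(110,85,196): 85+110 ≤ 196, not a triangle
(1078,1190,504): 504²+1078² = 1416100 = 1190² → right
(224,132,260): 132²+224² = 67600 = 260² → right
(287,280,63): 63²+280² = 82369 = 287² → right
(275,264,77): 77²+264² = 75625 = 275² → right
(29,26,9): 9²+26² = 757 < 841 = 29² → obtuse
4 of the 6 are right.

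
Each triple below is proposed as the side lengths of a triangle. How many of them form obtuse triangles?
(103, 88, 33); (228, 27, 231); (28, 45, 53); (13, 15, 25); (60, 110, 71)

4

(103,88,33): 33²+88² = 8833 < 10609 = 103² → obtuse
(228,27,231): 27²+228² = 52713 < 53361 = 231² → obtuse
(28,45,53): 28²+45² = 2809 = 53² → right
(13,15,25): 13²+15² = 394 < 625 = 25² → obtuse
(60,110,71): 60²+71² = 8641 < 12100 = 110² → obtuse
4 of the 5 are obtuse.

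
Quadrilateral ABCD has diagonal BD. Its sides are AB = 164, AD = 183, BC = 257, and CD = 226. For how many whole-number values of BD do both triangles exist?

From triangle ABD: 19 < BD < 347.
From triangle CBD: 31 < BD < 483.
Intersection: 31 < BD < 347, so integers 32 through 346: 315 values.

315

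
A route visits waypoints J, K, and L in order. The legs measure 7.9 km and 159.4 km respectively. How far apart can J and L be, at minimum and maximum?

151.5 ≤ JL ≤ 167.3 km

By the triangle inequality, |7.9 − 159.4| ≤ JL ≤ 7.9 + 159.4.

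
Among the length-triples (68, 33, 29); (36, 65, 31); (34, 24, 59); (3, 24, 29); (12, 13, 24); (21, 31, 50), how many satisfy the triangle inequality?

3

(29,33,68): 29+33 ≤ 68 → not valid
(31,36,65): 31+36 > 65 → valid
(24,34,59): 24+34 ≤ 59 → not valid
(3,24,29): 3+24 ≤ 29 → not valid
(12,13,24): 12+13 > 24 → valid
(21,31,50): 21+31 > 50 → valid
3 of the 6 triples form a triangle.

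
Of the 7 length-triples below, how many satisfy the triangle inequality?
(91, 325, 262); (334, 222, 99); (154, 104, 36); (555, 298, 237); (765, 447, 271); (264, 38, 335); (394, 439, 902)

(91,262,325): 91+262 > 325 → valid
(99,222,334): 99+222 ≤ 334 → not valid
(36,104,154): 36+104 ≤ 154 → not valid
(237,298,555): 237+298 ≤ 555 → not valid
(271,447,765): 271+447 ≤ 765 → not valid
(38,264,335): 38+264 ≤ 335 → not valid
(394,439,902): 394+439 ≤ 902 → not valid
1 of the 7 triples forms a triangle.

1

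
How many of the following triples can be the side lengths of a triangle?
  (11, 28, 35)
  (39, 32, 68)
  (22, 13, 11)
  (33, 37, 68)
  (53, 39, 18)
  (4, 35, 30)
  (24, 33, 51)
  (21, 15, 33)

(11,28,35): 11+28 > 35 → valid
(32,39,68): 32+39 > 68 → valid
(11,13,22): 11+13 > 22 → valid
(33,37,68): 33+37 > 68 → valid
(18,39,53): 18+39 > 53 → valid
(4,30,35): 4+30 ≤ 35 → not valid
(24,33,51): 24+33 > 51 → valid
(15,21,33): 15+21 > 33 → valid
7 of the 8 triples form a triangle.

7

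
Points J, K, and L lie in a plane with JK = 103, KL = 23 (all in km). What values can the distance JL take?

80 ≤ JL ≤ 126 km

By the triangle inequality, |103 − 23| ≤ JL ≤ 103 + 23.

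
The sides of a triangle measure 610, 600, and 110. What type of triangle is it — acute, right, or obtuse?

right

Compare the square of the longest side to the sum of squares of the other two: 110² + 600² = 372100 = 610².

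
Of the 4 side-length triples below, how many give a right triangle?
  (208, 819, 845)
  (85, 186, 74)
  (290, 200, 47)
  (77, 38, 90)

(208,819,845): 208²+819² = 714025 = 845² → right
(85,186,74): 74+85 ≤ 186, not a triangle
(290,200,47): 47+200 ≤ 290, not a triangle
(77,38,90): 38²+77² = 7373 < 8100 = 90² → obtuse
1 of the 4 is right.

1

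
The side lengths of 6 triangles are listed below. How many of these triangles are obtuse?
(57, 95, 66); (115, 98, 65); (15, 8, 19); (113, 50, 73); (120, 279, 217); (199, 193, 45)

5

(57,95,66): 57²+66² = 7605 < 9025 = 95² → obtuse
(115,98,65): 65²+98² = 13829 > 13225 = 115² → acute
(15,8,19): 8²+15² = 289 < 361 = 19² → obtuse
(113,50,73): 50²+73² = 7829 < 12769 = 113² → obtuse
(120,279,217): 120²+217² = 61489 < 77841 = 279² → obtuse
(199,193,45): 45²+193² = 39274 < 39601 = 199² → obtuse
5 of the 6 are obtuse.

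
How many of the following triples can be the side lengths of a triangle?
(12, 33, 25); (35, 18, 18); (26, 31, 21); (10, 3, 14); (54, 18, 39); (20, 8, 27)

(12,25,33): 12+25 > 33 → valid
(18,18,35): 18+18 > 35 → valid
(21,26,31): 21+26 > 31 → valid
(3,10,14): 3+10 ≤ 14 → not valid
(18,39,54): 18+39 > 54 → valid
(8,20,27): 8+20 > 27 → valid
5 of the 6 triples form a triangle.

5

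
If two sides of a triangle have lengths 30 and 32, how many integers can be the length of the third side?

The third side lies in the open interval (2, 62).
Integers from 3 to 61 inclusive: 61 − 3 + 1 = 59.

59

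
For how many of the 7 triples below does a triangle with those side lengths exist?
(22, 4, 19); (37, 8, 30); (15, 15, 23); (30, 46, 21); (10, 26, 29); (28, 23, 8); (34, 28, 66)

6

(4,19,22): 4+19 > 22 → valid
(8,30,37): 8+30 > 37 → valid
(15,15,23): 15+15 > 23 → valid
(21,30,46): 21+30 > 46 → valid
(10,26,29): 10+26 > 29 → valid
(8,23,28): 8+23 > 28 → valid
(28,34,66): 28+34 ≤ 66 → not valid
6 of the 7 triples form a triangle.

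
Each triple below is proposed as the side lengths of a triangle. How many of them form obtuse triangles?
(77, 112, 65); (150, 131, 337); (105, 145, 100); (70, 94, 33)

(77,112,65): 65²+77² = 10154 < 12544 = 112² → obtuse
(150,131,337): 131+150 ≤ 337, not a triangle
(105,145,100): 100²+105² = 21025 = 145² → right
(70,94,33): 33²+70² = 5989 < 8836 = 94² → obtuse
2 of the 4 are obtuse.

2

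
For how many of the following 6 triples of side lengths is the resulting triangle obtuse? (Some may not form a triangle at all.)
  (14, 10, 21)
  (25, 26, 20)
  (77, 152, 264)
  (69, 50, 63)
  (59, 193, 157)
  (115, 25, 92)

(14,10,21): 10²+14² = 296 < 441 = 21² → obtuse
(25,26,20): 20²+25² = 1025 > 676 = 26² → acute
(77,152,264): 77+152 ≤ 264, not a triangle
(69,50,63): 50²+63² = 6469 > 4761 = 69² → acute
(59,193,157): 59²+157² = 28130 < 37249 = 193² → obtuse
(115,25,92): 25²+92² = 9089 < 13225 = 115² → obtuse
3 of the 6 are obtuse.

3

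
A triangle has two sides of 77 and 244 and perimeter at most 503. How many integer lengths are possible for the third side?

Triangle inequality: 167 < x < 321. Perimeter ≤ 503 gives x ≤ 503 − 77 − 244 = 182.
So 167 < x ≤ 182; integers 168 through 182: 15 values.

15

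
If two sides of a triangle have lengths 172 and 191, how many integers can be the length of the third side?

The third side lies in the open interval (19, 363).
Integers from 20 to 362 inclusive: 362 − 20 + 1 = 343.

343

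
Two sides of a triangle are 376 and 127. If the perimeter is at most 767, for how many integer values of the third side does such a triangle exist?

Triangle inequality: 249 < x < 503. Perimeter ≤ 767 gives x ≤ 767 − 376 − 127 = 264.
So 249 < x ≤ 264; integers 250 through 264: 15 values.

15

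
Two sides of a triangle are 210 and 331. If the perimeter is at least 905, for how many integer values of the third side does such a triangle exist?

177

Triangle inequality: 121 < x < 541. Perimeter ≥ 905 gives x ≥ 905 − 210 − 331 = 364.
So 364 ≤ x < 541; integers 364 through 540: 177 values.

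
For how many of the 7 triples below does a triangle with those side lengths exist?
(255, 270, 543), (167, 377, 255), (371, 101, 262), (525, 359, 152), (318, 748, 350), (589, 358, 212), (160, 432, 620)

1

(255,270,543): 255+270 ≤ 543 → not valid
(167,255,377): 167+255 > 377 → valid
(101,262,371): 101+262 ≤ 371 → not valid
(152,359,525): 152+359 ≤ 525 → not valid
(318,350,748): 318+350 ≤ 748 → not valid
(212,358,589): 212+358 ≤ 589 → not valid
(160,432,620): 160+432 ≤ 620 → not valid
1 of the 7 triples forms a triangle.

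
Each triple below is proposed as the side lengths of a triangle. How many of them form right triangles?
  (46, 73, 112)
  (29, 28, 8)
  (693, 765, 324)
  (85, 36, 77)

2

(46,73,112): 46²+73² = 7445 < 12544 = 112² → obtuse
(29,28,8): 8²+28² = 848 > 841 = 29² → acute
(693,765,324): 324²+693² = 585225 = 765² → right
(85,36,77): 36²+77² = 7225 = 85² → right
2 of the 4 are right.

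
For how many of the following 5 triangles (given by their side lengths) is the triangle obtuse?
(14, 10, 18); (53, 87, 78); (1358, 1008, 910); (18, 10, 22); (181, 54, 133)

3

(14,10,18): 10²+14² = 296 < 324 = 18² → obtuse
(53,87,78): 53²+78² = 8893 > 7569 = 87² → acute
(1358,1008,910): 910²+1008² = 1844164 = 1358² → right
(18,10,22): 10²+18² = 424 < 484 = 22² → obtuse
(181,54,133): 54²+133² = 20605 < 32761 = 181² → obtuse
3 of the 5 are obtuse.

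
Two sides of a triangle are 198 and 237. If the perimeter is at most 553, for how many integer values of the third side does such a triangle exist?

Triangle inequality: 39 < x < 435. Perimeter ≤ 553 gives x ≤ 553 − 198 − 237 = 118.
So 39 < x ≤ 118; integers 40 through 118: 79 values.

79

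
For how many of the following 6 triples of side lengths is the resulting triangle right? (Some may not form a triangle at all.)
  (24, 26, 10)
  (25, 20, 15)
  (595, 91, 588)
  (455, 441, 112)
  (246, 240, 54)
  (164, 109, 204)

(24,26,10): 10²+24² = 676 = 26² → right
(25,20,15): 15²+20² = 625 = 25² → right
(595,91,588): 91²+588² = 354025 = 595² → right
(455,441,112): 112²+441² = 207025 = 455² → right
(246,240,54): 54²+240² = 60516 = 246² → right
(164,109,204): 109²+164² = 38777 < 41616 = 204² → obtuse
5 of the 6 are right.

5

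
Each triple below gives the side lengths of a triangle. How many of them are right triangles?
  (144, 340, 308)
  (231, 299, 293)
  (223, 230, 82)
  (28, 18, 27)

1

(144,340,308): 144²+308² = 115600 = 340² → right
(231,299,293): 231²+293² = 139210 > 89401 = 299² → acute
(223,230,82): 82²+223² = 56453 > 52900 = 230² → acute
(28,18,27): 18²+27² = 1053 > 784 = 28² → acute
1 of the 4 is right.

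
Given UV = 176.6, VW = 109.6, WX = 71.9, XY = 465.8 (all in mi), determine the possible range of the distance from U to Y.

107.7 ≤ UY ≤ 823.9 mi

The maximum is all hops collinear in one direction: 176.6 + 109.6 + 71.9 + 465.8 = 823.9.
The longest hop is 465.8; the others sum to 358.1. Folding the others back against it leaves at least 465.8 − 358.1 = 107.7.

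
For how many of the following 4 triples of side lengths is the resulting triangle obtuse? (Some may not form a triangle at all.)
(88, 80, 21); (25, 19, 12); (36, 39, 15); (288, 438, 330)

2

(88,80,21): 21²+80² = 6841 < 7744 = 88² → obtuse
(25,19,12): 12²+19² = 505 < 625 = 25² → obtuse
(36,39,15): 15²+36² = 1521 = 39² → right
(288,438,330): 288²+330² = 191844 = 438² → right
2 of the 4 are obtuse.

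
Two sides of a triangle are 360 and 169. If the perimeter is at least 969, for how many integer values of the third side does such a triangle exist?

Triangle inequality: 191 < x < 529. Perimeter ≥ 969 gives x ≥ 969 − 360 − 169 = 440.
So 440 ≤ x < 529; integers 440 through 528: 89 values.

89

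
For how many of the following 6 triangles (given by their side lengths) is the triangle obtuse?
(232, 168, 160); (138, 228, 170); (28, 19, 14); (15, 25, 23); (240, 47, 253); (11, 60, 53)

(232,168,160): 160²+168² = 53824 = 232² → right
(138,228,170): 138²+170² = 47944 < 51984 = 228² → obtuse
(28,19,14): 14²+19² = 557 < 784 = 28² → obtuse
(15,25,23): 15²+23² = 754 > 625 = 25² → acute
(240,47,253): 47²+240² = 59809 < 64009 = 253² → obtuse
(11,60,53): 11²+53² = 2930 < 3600 = 60² → obtuse
4 of the 6 are obtuse.

4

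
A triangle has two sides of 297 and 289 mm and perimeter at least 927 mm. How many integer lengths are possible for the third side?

245

Triangle inequality: 8 < x < 586. Perimeter ≥ 927 gives x ≥ 927 − 297 − 289 = 341.
So 341 ≤ x < 586; integers 341 through 585: 245 values.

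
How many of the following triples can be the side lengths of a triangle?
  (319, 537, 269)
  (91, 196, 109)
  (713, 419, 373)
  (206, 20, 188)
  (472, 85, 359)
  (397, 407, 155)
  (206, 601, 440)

6

(269,319,537): 269+319 > 537 → valid
(91,109,196): 91+109 > 196 → valid
(373,419,713): 373+419 > 713 → valid
(20,188,206): 20+188 > 206 → valid
(85,359,472): 85+359 ≤ 472 → not valid
(155,397,407): 155+397 > 407 → valid
(206,440,601): 206+440 > 601 → valid
6 of the 7 triples form a triangle.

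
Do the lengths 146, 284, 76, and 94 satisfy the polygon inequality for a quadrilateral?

A quadrilateral exists iff every side is shorter than the sum of the others — equivalently, the longest side is less than the sum of the rest.
Longest side 284 < 316 (sum of the remaining 3), so yes.

Yes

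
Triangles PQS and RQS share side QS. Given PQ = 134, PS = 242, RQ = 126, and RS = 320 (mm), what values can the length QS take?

194 < QS < 376

From triangle PQS: |134 − 242| < QS < 134 + 242, i.e. 108 < QS < 376.
From triangle RQS: 194 < QS < 446.
Both must hold, so QS lies in the intersection.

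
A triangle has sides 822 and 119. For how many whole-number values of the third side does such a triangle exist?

237

The third side lies in the open interval (703, 941).
Integers from 704 to 940 inclusive: 940 − 704 + 1 = 237.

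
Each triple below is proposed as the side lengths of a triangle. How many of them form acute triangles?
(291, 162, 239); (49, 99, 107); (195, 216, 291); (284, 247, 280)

(291,162,239): 162²+239² = 83365 < 84681 = 291² → obtuse
(49,99,107): 49²+99² = 12202 > 11449 = 107² → acute
(195,216,291): 195²+216² = 84681 = 291² → right
(284,247,280): 247²+280² = 139409 > 80656 = 284² → acute
2 of the 4 are acute.

2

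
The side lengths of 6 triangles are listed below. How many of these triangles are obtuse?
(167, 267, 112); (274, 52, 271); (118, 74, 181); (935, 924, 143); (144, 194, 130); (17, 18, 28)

(167,267,112): 112²+167² = 40433 < 71289 = 267² → obtuse
(274,52,271): 52²+271² = 76145 > 75076 = 274² → acute
(118,74,181): 74²+118² = 19400 < 32761 = 181² → obtuse
(935,924,143): 143²+924² = 874225 = 935² → right
(144,194,130): 130²+144² = 37636 = 194² → right
(17,18,28): 17²+18² = 613 < 784 = 28² → obtuse
3 of the 6 are obtuse.

3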